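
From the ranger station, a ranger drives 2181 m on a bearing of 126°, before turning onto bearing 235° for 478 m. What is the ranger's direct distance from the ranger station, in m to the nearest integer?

Leg 1 (126°, 2181 m): east 2181 sin 126° = 1764.47, north 2181 cos 126° = -1281.96
Leg 2 (235°, 478 m): east 478 sin 235° = -391.55, north 478 cos 235° = -274.17
Net: 1372.91 east, -1556.13 north. Distance = √((1372.91)² + (-1556.13)²) = 2075.192 m.

2075 m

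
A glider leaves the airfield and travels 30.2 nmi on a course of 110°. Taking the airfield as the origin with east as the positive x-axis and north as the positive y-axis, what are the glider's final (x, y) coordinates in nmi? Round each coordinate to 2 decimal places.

Leg 1 (110°, 30.2 nmi): east 30.2 sin 110° = 28.38, north 30.2 cos 110° = -10.33
Summing: 28.38 nmi east, -10.33 nmi north → (28.38, -10.33).

(28.38, -10.33)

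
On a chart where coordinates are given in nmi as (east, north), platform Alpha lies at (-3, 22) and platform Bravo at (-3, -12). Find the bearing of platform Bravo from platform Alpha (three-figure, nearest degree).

180°

Δeast = -3 − -3 = 0.00; Δnorth = -12 − 22 = -34.00.
Bearing = atan2(Δeast, Δnorth) mod 360° = 180.00° ≈ 180°.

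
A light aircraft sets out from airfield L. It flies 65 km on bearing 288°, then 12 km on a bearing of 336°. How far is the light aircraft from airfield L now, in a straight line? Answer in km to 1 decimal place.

Leg 1 (288°, 65 km): east 65 sin 288° = -61.82, north 65 cos 288° = 20.09
Leg 2 (336°, 12 km): east 12 sin 336° = -4.88, north 12 cos 336° = 10.96
Net: -66.70 east, 31.05 north. Distance = √((-66.70)² + (31.05)²) = 73.572 km.

73.6 km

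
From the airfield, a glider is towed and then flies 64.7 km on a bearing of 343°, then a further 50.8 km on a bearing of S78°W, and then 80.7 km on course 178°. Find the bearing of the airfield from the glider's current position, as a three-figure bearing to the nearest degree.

Leg 1 (343°, 64.7 km): east 64.7 sin 343° = -18.92, north 64.7 cos 343° = 61.87
Leg 2 (S78°W, 50.8 km): east 50.8 sin 258° = -49.69, north 50.8 cos 258° = -10.56
Leg 3 (178°, 80.7 km): east 80.7 sin 178° = 2.82, north 80.7 cos 178° = -80.65
Net displacement: -65.79 east, -29.34 north. Direction back to start is (65.79, 29.34): bearing = atan2(65.79, 29.34) mod 360° = 65.96° ≈ 066°.

066°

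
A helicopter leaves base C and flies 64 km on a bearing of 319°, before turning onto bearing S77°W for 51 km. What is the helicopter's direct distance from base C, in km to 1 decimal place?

98.8 km

Leg 1 (319°, 64 km): east 64 sin 319° = -41.99, north 64 cos 319° = 48.30
Leg 2 (S77°W, 51 km): east 51 sin 257° = -49.69, north 51 cos 257° = -11.47
Net: -91.68 east, 36.83 north. Distance = √((-91.68)² + (36.83)²) = 98.801 km.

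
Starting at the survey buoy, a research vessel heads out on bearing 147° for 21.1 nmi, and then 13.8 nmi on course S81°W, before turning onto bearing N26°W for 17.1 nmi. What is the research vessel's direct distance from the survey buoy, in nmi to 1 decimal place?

10.6 nmi

Leg 1 (147°, 21.1 nmi): east 21.1 sin 147° = 11.49, north 21.1 cos 147° = -17.70
Leg 2 (S81°W, 13.8 nmi): east 13.8 sin 261° = -13.63, north 13.8 cos 261° = -2.16
Leg 3 (N26°W, 17.1 nmi): east 17.1 sin 334° = -7.50, north 17.1 cos 334° = 15.37
Net: -9.63 east, -4.49 north. Distance = √((-9.63)² + (-4.49)²) = 10.627 nmi.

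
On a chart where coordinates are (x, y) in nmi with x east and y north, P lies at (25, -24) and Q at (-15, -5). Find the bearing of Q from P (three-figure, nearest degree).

295°

Δeast = -15 − 25 = -40.00; Δnorth = -5 − -24 = 19.00.
Bearing = atan2(Δeast, Δnorth) mod 360° = 295.41° ≈ 295°.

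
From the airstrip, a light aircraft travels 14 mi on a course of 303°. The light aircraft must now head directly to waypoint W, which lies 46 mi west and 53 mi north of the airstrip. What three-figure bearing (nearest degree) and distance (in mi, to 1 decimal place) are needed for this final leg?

323°, 56.9 mi

Leg 1 (303°, 14 mi): east 14 sin 303° = -11.74, north 14 cos 303° = 7.62
Current position: (-11.74, 7.62). Target: (-46, 53). Remaining: Δeast = -34.26, Δnorth = 45.38.
Bearing = atan2(-34.26, 45.38) mod 360° = 322.95°; distance = √((-34.26)² + (45.38)²) = 56.856 mi.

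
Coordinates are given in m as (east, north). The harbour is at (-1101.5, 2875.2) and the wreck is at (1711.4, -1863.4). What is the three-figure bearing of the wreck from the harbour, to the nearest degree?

Δeast = 1711.4 − -1101.5 = 2812.90; Δnorth = -1863.4 − 2875.2 = -4738.60.
Bearing = atan2(Δeast, Δnorth) mod 360° = 149.31° ≈ 149°.

149°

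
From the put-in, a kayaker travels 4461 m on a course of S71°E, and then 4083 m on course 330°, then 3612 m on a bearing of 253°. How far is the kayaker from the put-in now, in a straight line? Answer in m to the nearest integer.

Leg 1 (S71°E, 4461 m): east 4461 sin 109° = 4217.96, north 4461 cos 109° = -1452.36
Leg 2 (330°, 4083 m): east 4083 sin 330° = -2041.50, north 4083 cos 330° = 3535.98
Leg 3 (253°, 3612 m): east 3612 sin 253° = -3454.17, north 3612 cos 253° = -1056.05
Net: -1277.71 east, 1027.58 north. Distance = √((-1277.71)² + (1027.58)²) = 1639.654 m.

1640 m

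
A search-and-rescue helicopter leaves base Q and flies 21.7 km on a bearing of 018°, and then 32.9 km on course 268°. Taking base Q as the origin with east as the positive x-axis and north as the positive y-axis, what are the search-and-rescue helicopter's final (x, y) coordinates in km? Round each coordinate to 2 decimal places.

Leg 1 (018°, 21.7 km): east 21.7 sin 18° = 6.71, north 21.7 cos 18° = 20.64
Leg 2 (268°, 32.9 km): east 32.9 sin 268° = -32.88, north 32.9 cos 268° = -1.15
Summing: -26.17 km east, 19.49 km north → (-26.17, 19.49).

(-26.17, 19.49)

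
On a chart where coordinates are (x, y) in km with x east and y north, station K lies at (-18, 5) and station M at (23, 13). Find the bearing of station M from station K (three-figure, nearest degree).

079°

Δeast = 23 − -18 = 41.00; Δnorth = 13 − 5 = 8.00.
Bearing = atan2(Δeast, Δnorth) mod 360° = 78.96° ≈ 079°.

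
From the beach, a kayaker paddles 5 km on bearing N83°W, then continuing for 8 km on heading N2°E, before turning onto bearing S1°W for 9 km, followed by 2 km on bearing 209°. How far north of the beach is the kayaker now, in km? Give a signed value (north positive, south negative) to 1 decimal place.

Leg 1 (N83°W, 5 km): east 5 sin 277° = -4.96, north 5 cos 277° = 0.61
Leg 2 (N2°E, 8 km): east 8 sin 2° = 0.28, north 8 cos 2° = 8.00
Leg 3 (S1°W, 9 km): east 9 sin 181° = -0.16, north 9 cos 181° = -9.00
Leg 4 (209°, 2 km): east 2 sin 209° = -0.97, north 2 cos 209° = -1.75
Net north component: -2.14 km.

-2.1 km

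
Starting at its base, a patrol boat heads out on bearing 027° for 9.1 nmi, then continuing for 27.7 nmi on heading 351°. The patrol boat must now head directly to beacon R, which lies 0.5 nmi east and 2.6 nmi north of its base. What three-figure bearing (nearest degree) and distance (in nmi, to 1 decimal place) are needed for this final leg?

179°, 32.9 nmi

Leg 1 (027°, 9.1 nmi): east 9.1 sin 27° = 4.13, north 9.1 cos 27° = 8.11
Leg 2 (351°, 27.7 nmi): east 27.7 sin 351° = -4.33, north 27.7 cos 351° = 27.36
Current position: (-0.20, 35.47). Target: (0.5, 2.6). Remaining: Δeast = 0.70, Δnorth = -32.87.
Bearing = atan2(0.70, -32.87) mod 360° = 178.78°; distance = √((0.70)² + (-32.87)²) = 32.875 nmi.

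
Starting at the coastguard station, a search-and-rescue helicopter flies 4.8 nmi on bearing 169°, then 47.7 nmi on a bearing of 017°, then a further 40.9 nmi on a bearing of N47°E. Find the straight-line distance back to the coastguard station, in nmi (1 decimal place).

82.1 nmi

Leg 1 (169°, 4.8 nmi): east 4.8 sin 169° = 0.92, north 4.8 cos 169° = -4.71
Leg 2 (017°, 47.7 nmi): east 47.7 sin 17° = 13.95, north 47.7 cos 17° = 45.62
Leg 3 (N47°E, 40.9 nmi): east 40.9 sin 47° = 29.91, north 40.9 cos 47° = 27.89
Net: 44.77 east, 68.80 north. Distance = √((44.77)² + (68.80)²) = 82.084 nmi.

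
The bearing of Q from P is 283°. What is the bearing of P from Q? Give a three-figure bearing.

Back-bearing = 283° − 180° = 103°.

103°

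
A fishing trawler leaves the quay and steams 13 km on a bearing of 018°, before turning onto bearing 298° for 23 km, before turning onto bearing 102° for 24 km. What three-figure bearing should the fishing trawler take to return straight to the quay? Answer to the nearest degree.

202°

Leg 1 (018°, 13 km): east 13 sin 18° = 4.02, north 13 cos 18° = 12.36
Leg 2 (298°, 23 km): east 23 sin 298° = -20.31, north 23 cos 298° = 10.80
Leg 3 (102°, 24 km): east 24 sin 102° = 23.48, north 24 cos 102° = -4.99
Net displacement: 7.18 east, 18.17 north. Direction back to start is (-7.18, -18.17): bearing = atan2(-7.18, -18.17) mod 360° = 201.57° ≈ 202°.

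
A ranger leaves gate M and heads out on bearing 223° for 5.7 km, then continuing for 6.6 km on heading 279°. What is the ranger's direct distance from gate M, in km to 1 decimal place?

Leg 1 (223°, 5.7 km): east 5.7 sin 223° = -3.89, north 5.7 cos 223° = -4.17
Leg 2 (279°, 6.6 km): east 6.6 sin 279° = -6.52, north 6.6 cos 279° = 1.03
Net: -10.41 east, -3.14 north. Distance = √((-10.41)² + (-3.14)²) = 10.868 km.

10.9 km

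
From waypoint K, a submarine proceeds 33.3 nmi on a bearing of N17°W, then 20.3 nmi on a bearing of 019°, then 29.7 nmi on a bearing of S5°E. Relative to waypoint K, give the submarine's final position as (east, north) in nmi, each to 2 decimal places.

(-0.54, 21.45)

Leg 1 (N17°W, 33.3 nmi): east 33.3 sin 343° = -9.74, north 33.3 cos 343° = 31.84
Leg 2 (019°, 20.3 nmi): east 20.3 sin 19° = 6.61, north 20.3 cos 19° = 19.19
Leg 3 (S5°E, 29.7 nmi): east 29.7 sin 175° = 2.59, north 29.7 cos 175° = -29.59
Summing: -0.54 nmi east, 21.45 nmi north → (-0.54, 21.45).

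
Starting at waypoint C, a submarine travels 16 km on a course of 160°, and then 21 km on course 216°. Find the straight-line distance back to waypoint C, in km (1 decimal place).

Leg 1 (160°, 16 km): east 16 sin 160° = 5.47, north 16 cos 160° = -15.04
Leg 2 (216°, 21 km): east 21 sin 216° = -12.34, north 21 cos 216° = -16.99
Net: -6.87 east, -32.02 north. Distance = √((-6.87)² + (-32.02)²) = 32.753 km.

32.8 km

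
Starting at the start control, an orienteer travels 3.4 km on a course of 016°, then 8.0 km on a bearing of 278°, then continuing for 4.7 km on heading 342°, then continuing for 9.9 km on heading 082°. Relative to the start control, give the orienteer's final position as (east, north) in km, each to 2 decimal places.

(1.37, 10.23)

Leg 1 (016°, 3.4 km): east 3.4 sin 16° = 0.94, north 3.4 cos 16° = 3.27
Leg 2 (278°, 8.0 km): east 8.0 sin 278° = -7.92, north 8.0 cos 278° = 1.11
Leg 3 (342°, 4.7 km): east 4.7 sin 342° = -1.45, north 4.7 cos 342° = 4.47
Leg 4 (082°, 9.9 km): east 9.9 sin 82° = 9.80, north 9.9 cos 82° = 1.38
Summing: 1.37 km east, 10.23 km north → (1.37, 10.23).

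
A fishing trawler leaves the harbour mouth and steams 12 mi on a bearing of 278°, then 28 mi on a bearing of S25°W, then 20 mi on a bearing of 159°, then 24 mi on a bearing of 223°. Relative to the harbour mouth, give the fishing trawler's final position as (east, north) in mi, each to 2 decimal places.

Leg 1 (278°, 12 mi): east 12 sin 278° = -11.88, north 12 cos 278° = 1.67
Leg 2 (S25°W, 28 mi): east 28 sin 205° = -11.83, north 28 cos 205° = -25.38
Leg 3 (159°, 20 mi): east 20 sin 159° = 7.17, north 20 cos 159° = -18.67
Leg 4 (223°, 24 mi): east 24 sin 223° = -16.37, north 24 cos 223° = -17.55
Summing: -32.92 mi east, -59.93 mi north → (-32.92, -59.93).

(-32.92, -59.93)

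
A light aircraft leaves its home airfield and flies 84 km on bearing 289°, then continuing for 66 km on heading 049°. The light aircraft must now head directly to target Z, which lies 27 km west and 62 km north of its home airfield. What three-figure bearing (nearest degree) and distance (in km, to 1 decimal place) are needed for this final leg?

Leg 1 (289°, 84 km): east 84 sin 289° = -79.42, north 84 cos 289° = 27.35
Leg 2 (049°, 66 km): east 66 sin 49° = 49.81, north 66 cos 49° = 43.30
Current position: (-29.61, 70.65). Target: (-27, 62). Remaining: Δeast = 2.61, Δnorth = -8.65.
Bearing = atan2(2.61, -8.65) mod 360° = 163.19°; distance = √((2.61)² + (-8.65)²) = 9.034 km.

163°, 9.0 km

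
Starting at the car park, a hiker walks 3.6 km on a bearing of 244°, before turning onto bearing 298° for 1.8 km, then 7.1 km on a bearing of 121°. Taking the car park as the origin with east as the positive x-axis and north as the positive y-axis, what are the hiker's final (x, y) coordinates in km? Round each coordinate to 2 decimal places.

Leg 1 (244°, 3.6 km): east 3.6 sin 244° = -3.24, north 3.6 cos 244° = -1.58
Leg 2 (298°, 1.8 km): east 1.8 sin 298° = -1.59, north 1.8 cos 298° = 0.85
Leg 3 (121°, 7.1 km): east 7.1 sin 121° = 6.09, north 7.1 cos 121° = -3.66
Summing: 1.26 km east, -4.39 km north → (1.26, -4.39).

(1.26, -4.39)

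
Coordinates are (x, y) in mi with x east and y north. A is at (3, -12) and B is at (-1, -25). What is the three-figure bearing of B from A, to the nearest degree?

Δeast = -1 − 3 = -4.00; Δnorth = -25 − -12 = -13.00.
Bearing = atan2(Δeast, Δnorth) mod 360° = 197.10° ≈ 197°.

197°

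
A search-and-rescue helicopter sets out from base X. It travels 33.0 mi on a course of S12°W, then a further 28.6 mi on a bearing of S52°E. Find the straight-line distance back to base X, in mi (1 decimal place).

Leg 1 (S12°W, 33.0 mi): east 33.0 sin 192° = -6.86, north 33.0 cos 192° = -32.28
Leg 2 (S52°E, 28.6 mi): east 28.6 sin 128° = 22.54, north 28.6 cos 128° = -17.61
Net: 15.68 east, -49.89 north. Distance = √((15.68)² + (-49.89)²) = 52.292 mi.

52.3 mi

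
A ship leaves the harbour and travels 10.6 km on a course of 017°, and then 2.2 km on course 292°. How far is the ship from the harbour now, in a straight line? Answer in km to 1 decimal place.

Leg 1 (017°, 10.6 km): east 10.6 sin 17° = 3.10, north 10.6 cos 17° = 10.14
Leg 2 (292°, 2.2 km): east 2.2 sin 292° = -2.04, north 2.2 cos 292° = 0.82
Net: 1.06 east, 10.96 north. Distance = √((1.06)² + (10.96)²) = 11.012 km.

11.0 km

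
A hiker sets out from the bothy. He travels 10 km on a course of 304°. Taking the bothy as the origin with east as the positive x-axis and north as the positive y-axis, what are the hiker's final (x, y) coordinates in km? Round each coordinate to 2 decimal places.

(-8.29, 5.59)

Leg 1 (304°, 10 km): east 10 sin 304° = -8.29, north 10 cos 304° = 5.59
Summing: -8.29 km east, 5.59 km north → (-8.29, 5.59).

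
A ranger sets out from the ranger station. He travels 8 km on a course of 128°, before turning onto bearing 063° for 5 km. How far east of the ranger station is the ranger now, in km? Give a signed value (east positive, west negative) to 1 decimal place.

Leg 1 (128°, 8 km): east 8 sin 128° = 6.30, north 8 cos 128° = -4.93
Leg 2 (063°, 5 km): east 5 sin 63° = 4.46, north 5 cos 63° = 2.27
Net east component: 10.76 km.

10.8 km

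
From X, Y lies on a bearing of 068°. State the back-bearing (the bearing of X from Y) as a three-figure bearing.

248°

Back-bearing = 068° + 180° = 248°.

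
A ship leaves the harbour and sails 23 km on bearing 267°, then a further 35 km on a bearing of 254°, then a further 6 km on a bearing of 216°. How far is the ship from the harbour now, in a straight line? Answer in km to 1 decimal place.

Leg 1 (267°, 23 km): east 23 sin 267° = -22.97, north 23 cos 267° = -1.20
Leg 2 (254°, 35 km): east 35 sin 254° = -33.64, north 35 cos 254° = -9.65
Leg 3 (216°, 6 km): east 6 sin 216° = -3.53, north 6 cos 216° = -4.85
Net: -60.14 east, -15.71 north. Distance = √((-60.14)² + (-15.71)²) = 62.156 km.

62.2 km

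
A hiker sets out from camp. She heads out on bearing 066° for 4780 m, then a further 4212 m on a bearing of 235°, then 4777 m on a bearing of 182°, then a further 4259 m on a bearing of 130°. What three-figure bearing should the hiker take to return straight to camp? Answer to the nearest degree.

333°

Leg 1 (066°, 4780 m): east 4780 sin 66° = 4366.75, north 4780 cos 66° = 1944.20
Leg 2 (235°, 4212 m): east 4212 sin 235° = -3450.27, north 4212 cos 235° = -2415.90
Leg 3 (182°, 4777 m): east 4777 sin 182° = -166.71, north 4777 cos 182° = -4774.09
Leg 4 (130°, 4259 m): east 4259 sin 130° = 3262.58, north 4259 cos 130° = -2737.63
Net displacement: 4012.35 east, -7983.43 north. Direction back to start is (-4012.35, 7983.43): bearing = atan2(-4012.35, 7983.43) mod 360° = 333.32° ≈ 333°.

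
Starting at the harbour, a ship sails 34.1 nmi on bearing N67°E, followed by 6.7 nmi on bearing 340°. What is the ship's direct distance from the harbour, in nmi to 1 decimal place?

35.1 nmi

Leg 1 (N67°E, 34.1 nmi): east 34.1 sin 67° = 31.39, north 34.1 cos 67° = 13.32
Leg 2 (340°, 6.7 nmi): east 6.7 sin 340° = -2.29, north 6.7 cos 340° = 6.30
Net: 29.10 east, 19.62 north. Distance = √((29.10)² + (19.62)²) = 35.094 nmi.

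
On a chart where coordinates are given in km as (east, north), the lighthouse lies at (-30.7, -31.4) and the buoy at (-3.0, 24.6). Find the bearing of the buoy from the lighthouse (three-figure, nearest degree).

Δeast = -3.0 − -30.7 = 27.70; Δnorth = 24.6 − -31.4 = 56.00.
Bearing = atan2(Δeast, Δnorth) mod 360° = 26.32° ≈ 026°.

026°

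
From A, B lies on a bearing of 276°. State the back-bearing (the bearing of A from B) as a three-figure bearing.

096°

Back-bearing = 276° − 180° = 096°.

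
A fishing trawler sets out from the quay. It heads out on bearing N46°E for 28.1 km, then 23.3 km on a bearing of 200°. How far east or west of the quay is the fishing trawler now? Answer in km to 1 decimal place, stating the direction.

Leg 1 (N46°E, 28.1 km): east 28.1 sin 46° = 20.21, north 28.1 cos 46° = 19.52
Leg 2 (200°, 23.3 km): east 23.3 sin 200° = -7.97, north 23.3 cos 200° = -21.89
Net east component: 12.24 km.

12.2 km east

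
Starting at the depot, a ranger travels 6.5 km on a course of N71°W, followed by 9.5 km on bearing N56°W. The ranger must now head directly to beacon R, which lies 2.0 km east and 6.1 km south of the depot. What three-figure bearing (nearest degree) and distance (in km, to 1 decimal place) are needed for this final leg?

Leg 1 (N71°W, 6.5 km): east 6.5 sin 289° = -6.15, north 6.5 cos 289° = 2.12
Leg 2 (N56°W, 9.5 km): east 9.5 sin 304° = -7.88, north 9.5 cos 304° = 5.31
Current position: (-14.02, 7.43). Target: (2.0, -6.1). Remaining: Δeast = 16.02, Δnorth = -13.53.
Bearing = atan2(16.02, -13.53) mod 360° = 130.18°; distance = √((16.02)² + (-13.53)²) = 20.969 km.

130°, 21.0 km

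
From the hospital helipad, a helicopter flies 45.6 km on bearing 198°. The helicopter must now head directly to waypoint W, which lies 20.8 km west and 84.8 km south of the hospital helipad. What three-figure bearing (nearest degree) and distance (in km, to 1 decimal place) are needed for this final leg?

189°, 42.0 km

Leg 1 (198°, 45.6 km): east 45.6 sin 198° = -14.09, north 45.6 cos 198° = -43.37
Current position: (-14.09, -43.37). Target: (-20.8, -84.8). Remaining: Δeast = -6.71, Δnorth = -41.43.
Bearing = atan2(-6.71, -41.43) mod 360° = 189.20°; distance = √((-6.71)² + (-41.43)²) = 41.971 km.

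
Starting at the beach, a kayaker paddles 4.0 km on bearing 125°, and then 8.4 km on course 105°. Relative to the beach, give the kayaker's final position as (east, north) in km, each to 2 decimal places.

Leg 1 (125°, 4.0 km): east 4.0 sin 125° = 3.28, north 4.0 cos 125° = -2.29
Leg 2 (105°, 8.4 km): east 8.4 sin 105° = 8.11, north 8.4 cos 105° = -2.17
Summing: 11.39 km east, -4.47 km north → (11.39, -4.47).

(11.39, -4.47)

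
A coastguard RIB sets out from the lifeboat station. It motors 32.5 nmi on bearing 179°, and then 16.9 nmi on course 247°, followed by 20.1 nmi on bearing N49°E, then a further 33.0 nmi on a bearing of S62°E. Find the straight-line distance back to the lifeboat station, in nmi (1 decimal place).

Leg 1 (179°, 32.5 nmi): east 32.5 sin 179° = 0.57, north 32.5 cos 179° = -32.50
Leg 2 (247°, 16.9 nmi): east 16.9 sin 247° = -15.56, north 16.9 cos 247° = -6.60
Leg 3 (N49°E, 20.1 nmi): east 20.1 sin 49° = 15.17, north 20.1 cos 49° = 13.19
Leg 4 (S62°E, 33.0 nmi): east 33.0 sin 118° = 29.14, north 33.0 cos 118° = -15.49
Net: 29.32 east, -41.40 north. Distance = √((29.32)² + (-41.40)²) = 50.733 nmi.

50.7 nmi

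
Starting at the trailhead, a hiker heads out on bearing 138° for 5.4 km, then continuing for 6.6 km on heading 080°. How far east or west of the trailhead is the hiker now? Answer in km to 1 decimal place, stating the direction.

Leg 1 (138°, 5.4 km): east 5.4 sin 138° = 3.61, north 5.4 cos 138° = -4.01
Leg 2 (080°, 6.6 km): east 6.6 sin 80° = 6.50, north 6.6 cos 80° = 1.15
Net east component: 10.11 km.

10.1 km east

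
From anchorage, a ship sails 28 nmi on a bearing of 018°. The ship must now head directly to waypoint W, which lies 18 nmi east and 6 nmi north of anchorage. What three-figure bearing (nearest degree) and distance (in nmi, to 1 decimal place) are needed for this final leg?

156°, 22.6 nmi

Leg 1 (018°, 28 nmi): east 28 sin 18° = 8.65, north 28 cos 18° = 26.63
Current position: (8.65, 26.63). Target: (18, 6). Remaining: Δeast = 9.35, Δnorth = -20.63.
Bearing = atan2(9.35, -20.63) mod 360° = 155.62°; distance = √((9.35)² + (-20.63)²) = 22.649 nmi.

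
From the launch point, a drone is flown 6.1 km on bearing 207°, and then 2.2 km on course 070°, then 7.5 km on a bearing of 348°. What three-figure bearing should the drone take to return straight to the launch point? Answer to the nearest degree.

140°

Leg 1 (207°, 6.1 km): east 6.1 sin 207° = -2.77, north 6.1 cos 207° = -5.44
Leg 2 (070°, 2.2 km): east 2.2 sin 70° = 2.07, north 2.2 cos 70° = 0.75
Leg 3 (348°, 7.5 km): east 7.5 sin 348° = -1.56, north 7.5 cos 348° = 7.34
Net displacement: -2.26 east, 2.65 north. Direction back to start is (2.26, -2.65): bearing = atan2(2.26, -2.65) mod 360° = 139.56° ≈ 140°.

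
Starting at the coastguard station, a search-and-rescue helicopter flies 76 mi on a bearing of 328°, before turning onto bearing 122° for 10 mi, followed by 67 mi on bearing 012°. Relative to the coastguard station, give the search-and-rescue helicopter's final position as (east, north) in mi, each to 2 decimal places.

(-17.86, 124.69)

Leg 1 (328°, 76 mi): east 76 sin 328° = -40.27, north 76 cos 328° = 64.45
Leg 2 (122°, 10 mi): east 10 sin 122° = 8.48, north 10 cos 122° = -5.30
Leg 3 (012°, 67 mi): east 67 sin 12° = 13.93, north 67 cos 12° = 65.54
Summing: -17.86 mi east, 124.69 mi north → (-17.86, 124.69).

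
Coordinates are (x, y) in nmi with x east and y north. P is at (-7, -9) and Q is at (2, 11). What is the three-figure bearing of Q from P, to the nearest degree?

024°

Δeast = 2 − -7 = 9.00; Δnorth = 11 − -9 = 20.00.
Bearing = atan2(Δeast, Δnorth) mod 360° = 24.23° ≈ 024°.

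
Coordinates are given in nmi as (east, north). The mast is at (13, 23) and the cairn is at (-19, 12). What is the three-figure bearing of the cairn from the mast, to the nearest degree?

251°

Δeast = -19 − 13 = -32.00; Δnorth = 12 − 23 = -11.00.
Bearing = atan2(Δeast, Δnorth) mod 360° = 251.03° ≈ 251°.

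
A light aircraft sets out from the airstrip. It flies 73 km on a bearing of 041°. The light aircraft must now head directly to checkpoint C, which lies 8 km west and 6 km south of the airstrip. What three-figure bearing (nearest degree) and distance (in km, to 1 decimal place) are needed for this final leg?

222°, 82.8 km

Leg 1 (041°, 73 km): east 73 sin 41° = 47.89, north 73 cos 41° = 55.09
Current position: (47.89, 55.09). Target: (-8, -6). Remaining: Δeast = -55.89, Δnorth = -61.09.
Bearing = atan2(-55.89, -61.09) mod 360° = 222.45°; distance = √((-55.89)² + (-61.09)²) = 82.803 km.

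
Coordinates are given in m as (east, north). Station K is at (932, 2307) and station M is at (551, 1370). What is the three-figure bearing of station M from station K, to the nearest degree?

Δeast = 551 − 932 = -381.00; Δnorth = 1370 − 2307 = -937.00.
Bearing = atan2(Δeast, Δnorth) mod 360° = 202.13° ≈ 202°.

202°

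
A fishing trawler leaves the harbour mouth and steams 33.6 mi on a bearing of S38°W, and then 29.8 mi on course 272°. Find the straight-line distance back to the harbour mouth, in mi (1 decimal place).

56.5 mi

Leg 1 (S38°W, 33.6 mi): east 33.6 sin 218° = -20.69, north 33.6 cos 218° = -26.48
Leg 2 (272°, 29.8 mi): east 29.8 sin 272° = -29.78, north 29.8 cos 272° = 1.04
Net: -50.47 east, -25.44 north. Distance = √((-50.47)² + (-25.44)²) = 56.516 mi.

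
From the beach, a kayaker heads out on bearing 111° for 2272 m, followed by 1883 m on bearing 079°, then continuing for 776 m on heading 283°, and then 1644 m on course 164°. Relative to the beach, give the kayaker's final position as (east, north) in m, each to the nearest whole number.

(3667, -1861)

Leg 1 (111°, 2272 m): east 2272 sin 111° = 2121.09, north 2272 cos 111° = -814.21
Leg 2 (079°, 1883 m): east 1883 sin 79° = 1848.40, north 1883 cos 79° = 359.29
Leg 3 (283°, 776 m): east 776 sin 283° = -756.11, north 776 cos 283° = 174.56
Leg 4 (164°, 1644 m): east 1644 sin 164° = 453.15, north 1644 cos 164° = -1580.31
Summing: 3666.54 m east, -1860.67 m north → (3667, -1861).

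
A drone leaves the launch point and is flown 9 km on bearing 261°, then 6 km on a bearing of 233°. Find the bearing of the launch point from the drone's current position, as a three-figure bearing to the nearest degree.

Leg 1 (261°, 9 km): east 9 sin 261° = -8.89, north 9 cos 261° = -1.41
Leg 2 (233°, 6 km): east 6 sin 233° = -4.79, north 6 cos 233° = -3.61
Net displacement: -13.68 east, -5.02 north. Direction back to start is (13.68, 5.02): bearing = atan2(13.68, 5.02) mod 360° = 69.85° ≈ 070°.

070°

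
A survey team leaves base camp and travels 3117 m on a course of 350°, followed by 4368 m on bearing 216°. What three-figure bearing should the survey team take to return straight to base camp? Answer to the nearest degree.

Leg 1 (350°, 3117 m): east 3117 sin 350° = -541.26, north 3117 cos 350° = 3069.65
Leg 2 (216°, 4368 m): east 4368 sin 216° = -2567.45, north 4368 cos 216° = -3533.79
Net displacement: -3108.71 east, -464.14 north. Direction back to start is (3108.71, 464.14): bearing = atan2(3108.71, 464.14) mod 360° = 81.51° ≈ 082°.

082°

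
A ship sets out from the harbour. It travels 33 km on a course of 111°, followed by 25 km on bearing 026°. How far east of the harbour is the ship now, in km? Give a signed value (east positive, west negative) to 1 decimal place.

Leg 1 (111°, 33 km): east 33 sin 111° = 30.81, north 33 cos 111° = -11.83
Leg 2 (026°, 25 km): east 25 sin 26° = 10.96, north 25 cos 26° = 22.47
Net east component: 41.77 km.

41.8 km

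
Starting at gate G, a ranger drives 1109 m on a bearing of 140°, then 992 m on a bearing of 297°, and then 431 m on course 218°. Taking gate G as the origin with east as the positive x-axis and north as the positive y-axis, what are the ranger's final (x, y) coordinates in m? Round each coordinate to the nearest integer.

Leg 1 (140°, 1109 m): east 1109 sin 140° = 712.85, north 1109 cos 140° = -849.54
Leg 2 (297°, 992 m): east 992 sin 297° = -883.88, north 992 cos 297° = 450.36
Leg 3 (218°, 431 m): east 431 sin 218° = -265.35, north 431 cos 218° = -339.63
Summing: -436.38 m east, -738.82 m north → (-436, -739).

(-436, -739)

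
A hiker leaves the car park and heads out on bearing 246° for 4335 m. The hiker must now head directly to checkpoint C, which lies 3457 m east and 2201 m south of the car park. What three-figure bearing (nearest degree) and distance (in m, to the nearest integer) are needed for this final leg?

Leg 1 (246°, 4335 m): east 4335 sin 246° = -3960.22, north 4335 cos 246° = -1763.20
Current position: (-3960.22, -1763.20). Target: (3457, -2201). Remaining: Δeast = 7417.22, Δnorth = -437.80.
Bearing = atan2(7417.22, -437.80) mod 360° = 93.38°; distance = √((7417.22)² + (-437.80)²) = 7430.129 m.

093°, 7430 m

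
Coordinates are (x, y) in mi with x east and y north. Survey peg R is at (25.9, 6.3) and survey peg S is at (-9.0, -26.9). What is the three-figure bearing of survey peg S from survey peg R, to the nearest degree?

226°

Δeast = -9.0 − 25.9 = -34.90; Δnorth = -26.9 − 6.3 = -33.20.
Bearing = atan2(Δeast, Δnorth) mod 360° = 226.43° ≈ 226°.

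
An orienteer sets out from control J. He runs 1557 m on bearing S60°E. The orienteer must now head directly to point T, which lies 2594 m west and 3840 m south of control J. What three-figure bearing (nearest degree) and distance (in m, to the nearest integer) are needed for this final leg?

Leg 1 (S60°E, 1557 m): east 1557 sin 120° = 1348.40, north 1557 cos 120° = -778.50
Current position: (1348.40, -778.50). Target: (-2594, -3840). Remaining: Δeast = -3942.40, Δnorth = -3061.50.
Bearing = atan2(-3942.40, -3061.50) mod 360° = 232.17°; distance = √((-3942.40)² + (-3061.50)²) = 4991.524 m.

232°, 4992 m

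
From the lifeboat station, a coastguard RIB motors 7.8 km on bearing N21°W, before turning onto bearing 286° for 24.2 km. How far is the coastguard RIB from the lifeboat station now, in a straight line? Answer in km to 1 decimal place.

29.6 km

Leg 1 (N21°W, 7.8 km): east 7.8 sin 339° = -2.80, north 7.8 cos 339° = 7.28
Leg 2 (286°, 24.2 km): east 24.2 sin 286° = -23.26, north 24.2 cos 286° = 6.67
Net: -26.06 east, 13.95 north. Distance = √((-26.06)² + (13.95)²) = 29.558 km.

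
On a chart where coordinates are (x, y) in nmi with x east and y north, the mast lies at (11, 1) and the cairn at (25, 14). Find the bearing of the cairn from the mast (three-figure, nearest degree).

047°

Δeast = 25 − 11 = 14.00; Δnorth = 14 − 1 = 13.00.
Bearing = atan2(Δeast, Δnorth) mod 360° = 47.12° ≈ 047°.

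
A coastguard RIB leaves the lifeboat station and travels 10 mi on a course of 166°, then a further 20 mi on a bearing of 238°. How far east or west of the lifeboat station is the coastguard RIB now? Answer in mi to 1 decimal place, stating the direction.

14.5 mi west

Leg 1 (166°, 10 mi): east 10 sin 166° = 2.42, north 10 cos 166° = -9.70
Leg 2 (238°, 20 mi): east 20 sin 238° = -16.96, north 20 cos 238° = -10.60
Net east component: -14.54 mi.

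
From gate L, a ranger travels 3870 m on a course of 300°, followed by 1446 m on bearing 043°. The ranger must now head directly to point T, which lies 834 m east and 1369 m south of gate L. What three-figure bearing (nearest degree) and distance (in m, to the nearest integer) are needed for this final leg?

144°, 5409 m

Leg 1 (300°, 3870 m): east 3870 sin 300° = -3351.52, north 3870 cos 300° = 1935.00
Leg 2 (043°, 1446 m): east 1446 sin 43° = 986.17, north 1446 cos 43° = 1057.54
Current position: (-2365.35, 2992.54). Target: (834, -1369). Remaining: Δeast = 3199.35, Δnorth = -4361.54.
Bearing = atan2(3199.35, -4361.54) mod 360° = 143.74°; distance = √((3199.35)² + (-4361.54)²) = 5409.144 m.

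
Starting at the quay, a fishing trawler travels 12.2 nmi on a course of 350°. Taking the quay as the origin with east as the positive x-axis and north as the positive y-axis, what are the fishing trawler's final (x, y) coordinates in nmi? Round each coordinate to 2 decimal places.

Leg 1 (350°, 12.2 nmi): east 12.2 sin 350° = -2.12, north 12.2 cos 350° = 12.01
Summing: -2.12 nmi east, 12.01 nmi north → (-2.12, 12.01).

(-2.12, 12.01)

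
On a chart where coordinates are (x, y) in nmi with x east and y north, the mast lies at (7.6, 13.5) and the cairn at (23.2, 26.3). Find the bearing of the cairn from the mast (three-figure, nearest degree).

Δeast = 23.2 − 7.6 = 15.60; Δnorth = 26.3 − 13.5 = 12.80.
Bearing = atan2(Δeast, Δnorth) mod 360° = 50.63° ≈ 051°.

051°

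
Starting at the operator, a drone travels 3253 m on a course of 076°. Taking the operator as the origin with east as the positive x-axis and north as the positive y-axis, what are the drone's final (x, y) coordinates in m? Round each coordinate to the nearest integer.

(3156, 787)

Leg 1 (076°, 3253 m): east 3253 sin 76° = 3156.37, north 3253 cos 76° = 786.97
Summing: 3156.37 m east, 786.97 m north → (3156, 787).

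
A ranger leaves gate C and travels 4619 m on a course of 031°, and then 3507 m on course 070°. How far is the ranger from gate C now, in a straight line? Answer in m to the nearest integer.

Leg 1 (031°, 4619 m): east 4619 sin 31° = 2378.96, north 4619 cos 31° = 3959.26
Leg 2 (070°, 3507 m): east 3507 sin 70° = 3295.50, north 3507 cos 70° = 1199.46
Net: 5674.46 east, 5158.72 north. Distance = √((5674.46)² + (5158.72)²) = 7668.893 m.

7669 m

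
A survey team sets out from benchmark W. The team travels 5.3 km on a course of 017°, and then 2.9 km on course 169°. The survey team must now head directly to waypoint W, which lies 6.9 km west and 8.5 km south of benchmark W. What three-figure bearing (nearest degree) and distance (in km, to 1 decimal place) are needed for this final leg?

Leg 1 (017°, 5.3 km): east 5.3 sin 17° = 1.55, north 5.3 cos 17° = 5.07
Leg 2 (169°, 2.9 km): east 2.9 sin 169° = 0.55, north 2.9 cos 169° = -2.85
Current position: (2.10, 2.22). Target: (-6.9, -8.5). Remaining: Δeast = -9.00, Δnorth = -10.72.
Bearing = atan2(-9.00, -10.72) mod 360° = 220.02°; distance = √((-9.00)² + (-10.72)²) = 14.000 km.

220°, 14.0 km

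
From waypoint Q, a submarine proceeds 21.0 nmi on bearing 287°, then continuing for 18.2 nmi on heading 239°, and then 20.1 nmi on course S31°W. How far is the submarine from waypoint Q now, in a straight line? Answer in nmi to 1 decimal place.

50.4 nmi

Leg 1 (287°, 21.0 nmi): east 21.0 sin 287° = -20.08, north 21.0 cos 287° = 6.14
Leg 2 (239°, 18.2 nmi): east 18.2 sin 239° = -15.60, north 18.2 cos 239° = -9.37
Leg 3 (S31°W, 20.1 nmi): east 20.1 sin 211° = -10.35, north 20.1 cos 211° = -17.23
Net: -46.04 east, -20.46 north. Distance = √((-46.04)² + (-20.46)²) = 50.378 nmi.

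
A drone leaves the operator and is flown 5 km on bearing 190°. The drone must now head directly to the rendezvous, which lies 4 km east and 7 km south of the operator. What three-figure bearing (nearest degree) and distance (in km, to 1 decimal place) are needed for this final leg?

113°, 5.3 km

Leg 1 (190°, 5 km): east 5 sin 190° = -0.87, north 5 cos 190° = -4.92
Current position: (-0.87, -4.92). Target: (4, -7). Remaining: Δeast = 4.87, Δnorth = -2.08.
Bearing = atan2(4.87, -2.08) mod 360° = 113.09°; distance = √((4.87)² + (-2.08)²) = 5.292 km.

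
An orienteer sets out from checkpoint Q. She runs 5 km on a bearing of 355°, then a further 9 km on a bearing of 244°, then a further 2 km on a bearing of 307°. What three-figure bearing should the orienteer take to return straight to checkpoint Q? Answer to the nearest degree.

Leg 1 (355°, 5 km): east 5 sin 355° = -0.44, north 5 cos 355° = 4.98
Leg 2 (244°, 9 km): east 9 sin 244° = -8.09, north 9 cos 244° = -3.95
Leg 3 (307°, 2 km): east 2 sin 307° = -1.60, north 2 cos 307° = 1.20
Net displacement: -10.12 east, 2.24 north. Direction back to start is (10.12, -2.24): bearing = atan2(10.12, -2.24) mod 360° = 102.47° ≈ 102°.

102°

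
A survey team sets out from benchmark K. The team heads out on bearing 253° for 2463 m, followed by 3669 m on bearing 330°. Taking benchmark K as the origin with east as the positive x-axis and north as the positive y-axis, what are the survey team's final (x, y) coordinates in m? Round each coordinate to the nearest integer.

Leg 1 (253°, 2463 m): east 2463 sin 253° = -2355.38, north 2463 cos 253° = -720.11
Leg 2 (330°, 3669 m): east 3669 sin 330° = -1834.50, north 3669 cos 330° = 3177.45
Summing: -4189.88 m east, 2457.34 m north → (-4190, 2457).

(-4190, 2457)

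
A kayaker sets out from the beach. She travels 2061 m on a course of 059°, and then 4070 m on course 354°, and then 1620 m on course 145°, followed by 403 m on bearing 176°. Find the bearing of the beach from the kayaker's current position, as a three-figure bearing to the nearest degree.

214°

Leg 1 (059°, 2061 m): east 2061 sin 59° = 1766.62, north 2061 cos 59° = 1061.49
Leg 2 (354°, 4070 m): east 4070 sin 354° = -425.43, north 4070 cos 354° = 4047.70
Leg 3 (145°, 1620 m): east 1620 sin 145° = 929.19, north 1620 cos 145° = -1327.03
Leg 4 (176°, 403 m): east 403 sin 176° = 28.11, north 403 cos 176° = -402.02
Net displacement: 2298.50 east, 3380.15 north. Direction back to start is (-2298.50, -3380.15): bearing = atan2(-2298.50, -3380.15) mod 360° = 214.22° ≈ 214°.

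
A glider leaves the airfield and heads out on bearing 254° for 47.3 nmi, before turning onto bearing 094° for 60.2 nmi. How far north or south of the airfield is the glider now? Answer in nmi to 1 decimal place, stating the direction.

Leg 1 (254°, 47.3 nmi): east 47.3 sin 254° = -45.47, north 47.3 cos 254° = -13.04
Leg 2 (094°, 60.2 nmi): east 60.2 sin 94° = 60.05, north 60.2 cos 94° = -4.20
Net north component: -17.24 nmi.

17.2 nmi south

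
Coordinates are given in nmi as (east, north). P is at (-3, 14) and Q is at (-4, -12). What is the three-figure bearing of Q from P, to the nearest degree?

Δeast = -4 − -3 = -1.00; Δnorth = -12 − 14 = -26.00.
Bearing = atan2(Δeast, Δnorth) mod 360° = 182.20° ≈ 182°.

182°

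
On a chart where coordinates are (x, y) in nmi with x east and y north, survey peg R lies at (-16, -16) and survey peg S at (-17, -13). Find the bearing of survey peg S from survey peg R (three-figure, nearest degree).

342°

Δeast = -17 − -16 = -1.00; Δnorth = -13 − -16 = 3.00.
Bearing = atan2(Δeast, Δnorth) mod 360° = 341.57° ≈ 342°.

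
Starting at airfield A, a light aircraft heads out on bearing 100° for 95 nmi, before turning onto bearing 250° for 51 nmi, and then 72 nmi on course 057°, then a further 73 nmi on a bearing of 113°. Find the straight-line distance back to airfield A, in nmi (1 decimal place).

Leg 1 (100°, 95 nmi): east 95 sin 100° = 93.56, north 95 cos 100° = -16.50
Leg 2 (250°, 51 nmi): east 51 sin 250° = -47.92, north 51 cos 250° = -17.44
Leg 3 (057°, 72 nmi): east 72 sin 57° = 60.38, north 72 cos 57° = 39.21
Leg 4 (113°, 73 nmi): east 73 sin 113° = 67.20, north 73 cos 113° = -28.52
Net: 173.21 east, -23.25 north. Distance = √((173.21)² + (-23.25)²) = 174.767 nmi.

174.8 nmi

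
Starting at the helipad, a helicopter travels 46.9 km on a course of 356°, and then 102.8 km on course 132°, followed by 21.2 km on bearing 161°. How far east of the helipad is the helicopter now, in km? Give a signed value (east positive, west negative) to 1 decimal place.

80.0 km

Leg 1 (356°, 46.9 km): east 46.9 sin 356° = -3.27, north 46.9 cos 356° = 46.79
Leg 2 (132°, 102.8 km): east 102.8 sin 132° = 76.40, north 102.8 cos 132° = -68.79
Leg 3 (161°, 21.2 km): east 21.2 sin 161° = 6.90, north 21.2 cos 161° = -20.04
Net east component: 80.03 km.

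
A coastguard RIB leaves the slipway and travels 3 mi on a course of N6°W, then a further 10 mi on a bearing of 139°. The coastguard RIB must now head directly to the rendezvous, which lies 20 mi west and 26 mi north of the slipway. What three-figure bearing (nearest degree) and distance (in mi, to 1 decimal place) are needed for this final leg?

319°, 40.3 mi

Leg 1 (N6°W, 3 mi): east 3 sin 354° = -0.31, north 3 cos 354° = 2.98
Leg 2 (139°, 10 mi): east 10 sin 139° = 6.56, north 10 cos 139° = -7.55
Current position: (6.25, -4.56). Target: (-20, 26). Remaining: Δeast = -26.25, Δnorth = 30.56.
Bearing = atan2(-26.25, 30.56) mod 360° = 319.35°; distance = √((-26.25)² + (30.56)²) = 40.287 mi.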